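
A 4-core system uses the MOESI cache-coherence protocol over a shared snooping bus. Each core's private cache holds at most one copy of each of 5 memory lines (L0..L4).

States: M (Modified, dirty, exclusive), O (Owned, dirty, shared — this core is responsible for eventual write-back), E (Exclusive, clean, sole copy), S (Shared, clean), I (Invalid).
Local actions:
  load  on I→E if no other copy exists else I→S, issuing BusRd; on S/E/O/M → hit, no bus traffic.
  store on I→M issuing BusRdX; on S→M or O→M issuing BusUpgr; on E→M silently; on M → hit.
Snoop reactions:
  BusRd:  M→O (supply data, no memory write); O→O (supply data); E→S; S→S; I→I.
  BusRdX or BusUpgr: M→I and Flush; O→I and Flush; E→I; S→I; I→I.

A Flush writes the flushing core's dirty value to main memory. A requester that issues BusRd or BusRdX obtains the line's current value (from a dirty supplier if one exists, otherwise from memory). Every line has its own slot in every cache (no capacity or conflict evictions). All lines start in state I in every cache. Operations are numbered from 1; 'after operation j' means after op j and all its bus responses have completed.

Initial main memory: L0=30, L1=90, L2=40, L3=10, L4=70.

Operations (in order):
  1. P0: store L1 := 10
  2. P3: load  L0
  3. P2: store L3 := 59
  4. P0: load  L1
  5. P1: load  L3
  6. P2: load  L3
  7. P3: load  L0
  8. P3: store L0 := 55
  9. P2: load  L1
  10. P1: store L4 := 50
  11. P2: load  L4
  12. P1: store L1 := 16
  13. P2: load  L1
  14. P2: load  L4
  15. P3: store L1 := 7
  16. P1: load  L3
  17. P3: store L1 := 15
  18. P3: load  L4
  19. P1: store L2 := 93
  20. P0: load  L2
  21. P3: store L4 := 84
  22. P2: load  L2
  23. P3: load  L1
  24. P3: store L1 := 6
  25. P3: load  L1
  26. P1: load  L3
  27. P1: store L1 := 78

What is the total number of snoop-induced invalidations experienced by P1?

invalidations = 2

step 1: P0: store L1 := 10  ⟶  MIII  (L1)  txn=BusRdX  M[L1]=90
step 2: P3: load  L0  ⟶  IIIE  (L0)  txn=BusRd  M[L0]=30
step 3: P2: store L3 := 59  ⟶  IIMI  (L3)  txn=BusRdX  M[L3]=10
step 4: P0: load  L1  ⟶  MIII  (L1)  txn=∅  M[L1]=90
step 5: P1: load  L3  ⟶  ISOI  (L3)  txn=BusRd  M[L3]=10
step 6: P2: load  L3  ⟶  ISOI  (L3)  txn=∅  M[L3]=10
step 7: P3: load  L0  ⟶  IIIE  (L0)  txn=∅  M[L0]=30
step 8: P3: store L0 := 55  ⟶  IIIM  (L0)  txn=∅  M[L0]=30
step 9: P2: load  L1  ⟶  OISI  (L1)  txn=BusRd  M[L1]=90
step 10: P1: store L4 := 50  ⟶  IMII  (L4)  txn=BusRdX  M[L4]=70
step 11: P2: load  L4  ⟶  IOSI  (L4)  txn=BusRd  M[L4]=70
step 12: P1: store L1 := 16  ⟶  IMII  (L1)  txn=BusRdX+Flush  M[L1]=10
step 13: P2: load  L1  ⟶  IOSI  (L1)  txn=BusRd  M[L1]=10
step 14: P2: load  L4  ⟶  IOSI  (L4)  txn=∅  M[L4]=70
step 15: P3: store L1 := 7  ⟶  IIIM  (L1)  txn=BusRdX+Flush  M[L1]=16
step 16: P1: load  L3  ⟶  ISOI  (L3)  txn=∅  M[L3]=10
step 17: P3: store L1 := 15  ⟶  IIIM  (L1)  txn=∅  M[L1]=16
step 18: P3: load  L4  ⟶  IOSS  (L4)  txn=BusRd  M[L4]=70
step 19: P1: store L2 := 93  ⟶  IMII  (L2)  txn=BusRdX  M[L2]=40
step 20: P0: load  L2  ⟶  SOII  (L2)  txn=BusRd  M[L2]=40
step 21: P3: store L4 := 84  ⟶  IIIM  (L4)  txn=BusUpgr+Flush  M[L4]=50
step 22: P2: load  L2  ⟶  SOSI  (L2)  txn=BusRd  M[L2]=40
step 23: P3: load  L1  ⟶  IIIM  (L1)  txn=∅  M[L1]=16
step 24: P3: store L1 := 6  ⟶  IIIM  (L1)  txn=∅  M[L1]=16
step 25: P3: load  L1  ⟶  IIIM  (L1)  txn=∅  M[L1]=16
step 26: P1: load  L3  ⟶  ISOI  (L3)  txn=∅  M[L3]=10
step 27: P1: store L1 := 78  ⟶  IMII  (L1)  txn=BusRdX+Flush  M[L1]=6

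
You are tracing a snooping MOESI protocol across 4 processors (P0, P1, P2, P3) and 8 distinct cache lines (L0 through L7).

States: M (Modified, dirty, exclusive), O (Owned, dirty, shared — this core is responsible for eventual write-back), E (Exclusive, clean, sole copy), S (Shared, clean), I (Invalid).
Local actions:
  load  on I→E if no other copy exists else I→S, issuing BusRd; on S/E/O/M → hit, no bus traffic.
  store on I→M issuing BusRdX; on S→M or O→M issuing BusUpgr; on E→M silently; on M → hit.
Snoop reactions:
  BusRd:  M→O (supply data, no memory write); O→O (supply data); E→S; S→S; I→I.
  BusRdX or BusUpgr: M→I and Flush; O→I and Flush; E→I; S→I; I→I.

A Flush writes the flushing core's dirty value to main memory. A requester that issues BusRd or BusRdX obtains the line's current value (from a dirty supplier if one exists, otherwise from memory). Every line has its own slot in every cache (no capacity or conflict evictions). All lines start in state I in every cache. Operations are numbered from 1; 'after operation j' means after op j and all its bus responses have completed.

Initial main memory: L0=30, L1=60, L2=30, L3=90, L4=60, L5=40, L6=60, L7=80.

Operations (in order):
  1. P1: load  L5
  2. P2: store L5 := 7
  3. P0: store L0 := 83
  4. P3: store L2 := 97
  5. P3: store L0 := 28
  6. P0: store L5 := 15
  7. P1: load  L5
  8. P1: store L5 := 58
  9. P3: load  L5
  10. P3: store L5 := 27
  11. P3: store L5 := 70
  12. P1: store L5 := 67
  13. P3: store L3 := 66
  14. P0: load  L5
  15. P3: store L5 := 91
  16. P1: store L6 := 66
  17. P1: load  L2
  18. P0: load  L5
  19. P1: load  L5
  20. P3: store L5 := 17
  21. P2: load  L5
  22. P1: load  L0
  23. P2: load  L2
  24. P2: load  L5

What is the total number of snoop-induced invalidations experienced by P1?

[1] P1: load  L5 | P0:I, P1:E(40), P2:I, P3:I | bus: BusRd
[2] P2: store L5 := 7 | P0:I, P1:I, P2:M(7), P3:I | bus: BusRdX
[3] P0: store L0 := 83 | P0:M(83), P1:I, P2:I, P3:I | bus: BusRdX
[4] P3: store L2 := 97 | P0:I, P1:I, P2:I, P3:M(97) | bus: BusRdX
[5] P3: store L0 := 28 | P0:I, P1:I, P2:I, P3:M(28) | bus: BusRdX,Flush
[6] P0: store L5 := 15 | P0:M(15), P1:I, P2:I, P3:I | bus: BusRdX,Flush
[7] P1: load  L5 | P0:O(15), P1:S(15), P2:I, P3:I | bus: BusRd
[8] P1: store L5 := 58 | P0:I, P1:M(58), P2:I, P3:I | bus: BusUpgr,Flush
[9] P3: load  L5 | P0:I, P1:O(58), P2:I, P3:S(58) | bus: BusRd
[10] P3: store L5 := 27 | P0:I, P1:I, P2:I, P3:M(27) | bus: BusUpgr,Flush
[11] P3: store L5 := 70 | P0:I, P1:I, P2:I, P3:M(70) | bus: none
[12] P1: store L5 := 67 | P0:I, P1:M(67), P2:I, P3:I | bus: BusRdX,Flush
[13] P3: store L3 := 66 | P0:I, P1:I, P2:I, P3:M(66) | bus: BusRdX
[14] P0: load  L5 | P0:S(67), P1:O(67), P2:I, P3:I | bus: BusRd
[15] P3: store L5 := 91 | P0:I, P1:I, P2:I, P3:M(91) | bus: BusRdX,Flush
[16] P1: store L6 := 66 | P0:I, P1:M(66), P2:I, P3:I | bus: BusRdX
[17] P1: load  L2 | P0:I, P1:S(97), P2:I, P3:O(97) | bus: BusRd
[18] P0: load  L5 | P0:S(91), P1:I, P2:I, P3:O(91) | bus: BusRd
[19] P1: load  L5 | P0:S(91), P1:S(91), P2:I, P3:O(91) | bus: BusRd
[20] P3: store L5 := 17 | P0:I, P1:I, P2:I, P3:M(17) | bus: BusUpgr
[21] P2: load  L5 | P0:I, P1:I, P2:S(17), P3:O(17) | bus: BusRd
[22] P1: load  L0 | P0:I, P1:S(28), P2:I, P3:O(28) | bus: BusRd
[23] P2: load  L2 | P0:I, P1:S(97), P2:S(97), P3:O(97) | bus: BusRd
[24] P2: load  L5 | P0:I, P1:I, P2:S(17), P3:O(17) | bus: none

invalidations = 4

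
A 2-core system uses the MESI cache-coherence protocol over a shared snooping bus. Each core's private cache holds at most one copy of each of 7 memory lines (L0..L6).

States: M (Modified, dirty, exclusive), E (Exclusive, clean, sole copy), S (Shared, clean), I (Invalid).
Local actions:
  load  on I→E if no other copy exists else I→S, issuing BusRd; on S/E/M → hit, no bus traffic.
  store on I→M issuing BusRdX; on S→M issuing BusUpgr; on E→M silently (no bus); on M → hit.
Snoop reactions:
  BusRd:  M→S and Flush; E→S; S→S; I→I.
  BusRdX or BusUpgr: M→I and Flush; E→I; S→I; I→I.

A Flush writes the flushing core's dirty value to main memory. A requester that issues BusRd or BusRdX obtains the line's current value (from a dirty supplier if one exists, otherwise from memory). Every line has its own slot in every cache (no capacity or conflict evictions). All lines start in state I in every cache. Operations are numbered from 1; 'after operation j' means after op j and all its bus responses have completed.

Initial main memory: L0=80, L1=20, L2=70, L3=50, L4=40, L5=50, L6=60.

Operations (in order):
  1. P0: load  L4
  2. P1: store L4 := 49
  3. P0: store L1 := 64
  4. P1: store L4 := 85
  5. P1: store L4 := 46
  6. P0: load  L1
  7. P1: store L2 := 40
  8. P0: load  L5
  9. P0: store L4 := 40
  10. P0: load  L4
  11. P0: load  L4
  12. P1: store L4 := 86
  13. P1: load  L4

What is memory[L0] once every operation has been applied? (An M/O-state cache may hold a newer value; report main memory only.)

1. P0: load  L4  bus=[BusRd]  L4: P0=E P1=I  mem[L4]=40
2. P1: store L4 := 49  bus=[BusRdX]  L4: P0=I P1=M  mem[L4]=40
3. P0: store L1 := 64  bus=[BusRdX]  L1: P0=M P1=I  mem[L1]=20
4. P1: store L4 := 85  bus=[-]  L4: P0=I P1=M  mem[L4]=40
5. P1: store L4 := 46  bus=[-]  L4: P0=I P1=M  mem[L4]=40
6. P0: load  L1  bus=[-]  L1: P0=M P1=I  mem[L1]=20
7. P1: store L2 := 40  bus=[BusRdX]  L2: P0=I P1=M  mem[L2]=70
8. P0: load  L5  bus=[BusRd]  L5: P0=E P1=I  mem[L5]=50
9. P0: store L4 := 40  bus=[BusRdX,Flush]  L4: P0=M P1=I  mem[L4]=46
10. P0: load  L4  bus=[-]  L4: P0=M P1=I  mem[L4]=46
11. P0: load  L4  bus=[-]  L4: P0=M P1=I  mem[L4]=46
12. P1: store L4 := 86  bus=[BusRdX,Flush]  L4: P0=I P1=M  mem[L4]=40
13. P1: load  L4  bus=[-]  L4: P0=I P1=M  mem[L4]=40

memory[L0] = 80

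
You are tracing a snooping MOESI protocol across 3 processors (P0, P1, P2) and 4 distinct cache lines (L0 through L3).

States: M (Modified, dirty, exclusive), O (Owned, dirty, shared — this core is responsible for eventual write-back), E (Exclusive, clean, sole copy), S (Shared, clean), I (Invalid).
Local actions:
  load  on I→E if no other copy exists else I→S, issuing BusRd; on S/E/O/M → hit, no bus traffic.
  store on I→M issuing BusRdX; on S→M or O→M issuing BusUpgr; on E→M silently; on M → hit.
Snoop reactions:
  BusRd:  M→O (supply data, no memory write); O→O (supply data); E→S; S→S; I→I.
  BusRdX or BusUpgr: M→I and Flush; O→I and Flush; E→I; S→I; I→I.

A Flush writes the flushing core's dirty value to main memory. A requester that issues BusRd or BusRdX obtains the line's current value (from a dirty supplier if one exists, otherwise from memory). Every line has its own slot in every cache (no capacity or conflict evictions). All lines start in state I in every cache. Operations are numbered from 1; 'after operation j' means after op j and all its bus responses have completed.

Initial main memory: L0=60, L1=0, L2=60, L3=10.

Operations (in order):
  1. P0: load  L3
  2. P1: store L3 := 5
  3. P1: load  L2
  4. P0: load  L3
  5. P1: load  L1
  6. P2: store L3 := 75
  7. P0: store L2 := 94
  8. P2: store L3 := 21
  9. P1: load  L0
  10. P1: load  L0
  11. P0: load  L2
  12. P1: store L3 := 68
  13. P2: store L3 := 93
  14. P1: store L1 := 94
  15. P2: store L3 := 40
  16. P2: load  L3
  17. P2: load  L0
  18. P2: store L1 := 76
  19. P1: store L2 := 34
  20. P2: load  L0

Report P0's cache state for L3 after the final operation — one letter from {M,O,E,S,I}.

1. P0: load  L3  bus=[BusRd]  L3: P0=E P1=I P2=I  mem[L3]=10
2. P1: store L3 := 5  bus=[BusRdX]  L3: P0=I P1=M P2=I  mem[L3]=10
3. P1: load  L2  bus=[BusRd]  L2: P0=I P1=E P2=I  mem[L2]=60
4. P0: load  L3  bus=[BusRd]  L3: P0=S P1=O P2=I  mem[L3]=10
5. P1: load  L1  bus=[BusRd]  L1: P0=I P1=E P2=I  mem[L1]=0
6. P2: store L3 := 75  bus=[BusRdX,Flush]  L3: P0=I P1=I P2=M  mem[L3]=5
7. P0: store L2 := 94  bus=[BusRdX]  L2: P0=M P1=I P2=I  mem[L2]=60
8. P2: store L3 := 21  bus=[-]  L3: P0=I P1=I P2=M  mem[L3]=5
9. P1: load  L0  bus=[BusRd]  L0: P0=I P1=E P2=I  mem[L0]=60
10. P1: load  L0  bus=[-]  L0: P0=I P1=E P2=I  mem[L0]=60
11. P0: load  L2  bus=[-]  L2: P0=M P1=I P2=I  mem[L2]=60
12. P1: store L3 := 68  bus=[BusRdX,Flush]  L3: P0=I P1=M P2=I  mem[L3]=21
13. P2: store L3 := 93  bus=[BusRdX,Flush]  L3: P0=I P1=I P2=M  mem[L3]=68
14. P1: store L1 := 94  bus=[-]  L1: P0=I P1=M P2=I  mem[L1]=0
15. P2: store L3 := 40  bus=[-]  L3: P0=I P1=I P2=M  mem[L3]=68
16. P2: load  L3  bus=[-]  L3: P0=I P1=I P2=M  mem[L3]=68
17. P2: load  L0  bus=[BusRd]  L0: P0=I P1=S P2=S  mem[L0]=60
18. P2: store L1 := 76  bus=[BusRdX,Flush]  L1: P0=I P1=I P2=M  mem[L1]=94
19. P1: store L2 := 34  bus=[BusRdX,Flush]  L2: P0=I P1=M P2=I  mem[L2]=94
20. P2: load  L0  bus=[-]  L0: P0=I P1=S P2=S  mem[L0]=60

state = I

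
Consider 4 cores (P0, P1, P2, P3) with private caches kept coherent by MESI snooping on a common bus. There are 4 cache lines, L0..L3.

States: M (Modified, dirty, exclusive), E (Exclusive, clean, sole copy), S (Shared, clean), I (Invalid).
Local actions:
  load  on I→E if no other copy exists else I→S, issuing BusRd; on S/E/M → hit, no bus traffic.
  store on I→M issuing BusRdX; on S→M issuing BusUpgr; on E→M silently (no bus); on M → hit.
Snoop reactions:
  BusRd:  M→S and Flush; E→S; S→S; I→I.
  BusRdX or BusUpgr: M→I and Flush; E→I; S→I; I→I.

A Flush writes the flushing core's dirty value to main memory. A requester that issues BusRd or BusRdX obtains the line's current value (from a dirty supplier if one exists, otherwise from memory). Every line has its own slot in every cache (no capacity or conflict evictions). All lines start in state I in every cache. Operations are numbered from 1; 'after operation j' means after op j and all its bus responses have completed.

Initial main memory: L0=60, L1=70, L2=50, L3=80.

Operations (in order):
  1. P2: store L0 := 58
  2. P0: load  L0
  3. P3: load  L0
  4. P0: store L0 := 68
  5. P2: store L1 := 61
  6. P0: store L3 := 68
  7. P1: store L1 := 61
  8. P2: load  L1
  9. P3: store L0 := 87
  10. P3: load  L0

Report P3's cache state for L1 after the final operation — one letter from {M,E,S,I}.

1. P2: store L0 := 58  bus=[BusRdX]  L0: P0=I P1=I P2=M P3=I  mem[L0]=60
2. P0: load  L0  bus=[BusRd,Flush]  L0: P0=S P1=I P2=S P3=I  mem[L0]=58
3. P3: load  L0  bus=[BusRd]  L0: P0=S P1=I P2=S P3=S  mem[L0]=58
4. P0: store L0 := 68  bus=[BusUpgr]  L0: P0=M P1=I P2=I P3=I  mem[L0]=58
5. P2: store L1 := 61  bus=[BusRdX]  L1: P0=I P1=I P2=M P3=I  mem[L1]=70
6. P0: store L3 := 68  bus=[BusRdX]  L3: P0=M P1=I P2=I P3=I  mem[L3]=80
7. P1: store L1 := 61  bus=[BusRdX,Flush]  L1: P0=I P1=M P2=I P3=I  mem[L1]=61
8. P2: load  L1  bus=[BusRd,Flush]  L1: P0=I P1=S P2=S P3=I  mem[L1]=61
9. P3: store L0 := 87  bus=[BusRdX,Flush]  L0: P0=I P1=I P2=I P3=M  mem[L0]=68
10. P3: load  L0  bus=[-]  L0: P0=I P1=I P2=I P3=M  mem[L0]=68

state = I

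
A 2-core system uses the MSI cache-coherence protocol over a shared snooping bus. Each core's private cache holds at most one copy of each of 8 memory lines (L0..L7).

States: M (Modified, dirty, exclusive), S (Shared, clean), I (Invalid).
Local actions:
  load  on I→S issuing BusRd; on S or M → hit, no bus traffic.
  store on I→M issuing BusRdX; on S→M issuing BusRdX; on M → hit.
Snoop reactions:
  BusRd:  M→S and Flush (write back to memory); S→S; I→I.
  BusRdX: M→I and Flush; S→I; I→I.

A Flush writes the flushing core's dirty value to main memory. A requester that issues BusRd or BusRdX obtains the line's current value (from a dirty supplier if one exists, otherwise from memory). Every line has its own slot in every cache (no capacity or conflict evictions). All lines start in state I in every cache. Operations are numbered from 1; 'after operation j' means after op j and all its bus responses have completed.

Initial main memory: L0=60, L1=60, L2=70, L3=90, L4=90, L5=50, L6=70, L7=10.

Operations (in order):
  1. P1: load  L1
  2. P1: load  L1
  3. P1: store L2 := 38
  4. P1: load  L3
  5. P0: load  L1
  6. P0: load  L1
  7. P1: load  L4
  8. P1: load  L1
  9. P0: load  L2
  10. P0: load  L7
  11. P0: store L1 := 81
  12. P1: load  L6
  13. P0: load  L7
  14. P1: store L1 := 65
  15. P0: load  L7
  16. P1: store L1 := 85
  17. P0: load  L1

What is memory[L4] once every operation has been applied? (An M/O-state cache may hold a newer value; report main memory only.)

1. P1: load  L1  bus=[BusRd]  L1: P0=I P1=S  mem[L1]=60
2. P1: load  L1  bus=[-]  L1: P0=I P1=S  mem[L1]=60
3. P1: store L2 := 38  bus=[BusRdX]  L2: P0=I P1=M  mem[L2]=70
4. P1: load  L3  bus=[BusRd]  L3: P0=I P1=S  mem[L3]=90
5. P0: load  L1  bus=[BusRd]  L1: P0=S P1=S  mem[L1]=60
6. P0: load  L1  bus=[-]  L1: P0=S P1=S  mem[L1]=60
7. P1: load  L4  bus=[BusRd]  L4: P0=I P1=S  mem[L4]=90
8. P1: load  L1  bus=[-]  L1: P0=S P1=S  mem[L1]=60
9. P0: load  L2  bus=[BusRd,Flush]  L2: P0=S P1=S  mem[L2]=38
10. P0: load  L7  bus=[BusRd]  L7: P0=S P1=I  mem[L7]=10
11. P0: store L1 := 81  bus=[BusRdX]  L1: P0=M P1=I  mem[L1]=60
12. P1: load  L6  bus=[BusRd]  L6: P0=I P1=S  mem[L6]=70
13. P0: load  L7  bus=[-]  L7: P0=S P1=I  mem[L7]=10
14. P1: store L1 := 65  bus=[BusRdX,Flush]  L1: P0=I P1=M  mem[L1]=81
15. P0: load  L7  bus=[-]  L7: P0=S P1=I  mem[L7]=10
16. P1: store L1 := 85  bus=[-]  L1: P0=I P1=M  mem[L1]=81
17. P0: load  L1  bus=[BusRd,Flush]  L1: P0=S P1=S  mem[L1]=85

memory[L4] = 90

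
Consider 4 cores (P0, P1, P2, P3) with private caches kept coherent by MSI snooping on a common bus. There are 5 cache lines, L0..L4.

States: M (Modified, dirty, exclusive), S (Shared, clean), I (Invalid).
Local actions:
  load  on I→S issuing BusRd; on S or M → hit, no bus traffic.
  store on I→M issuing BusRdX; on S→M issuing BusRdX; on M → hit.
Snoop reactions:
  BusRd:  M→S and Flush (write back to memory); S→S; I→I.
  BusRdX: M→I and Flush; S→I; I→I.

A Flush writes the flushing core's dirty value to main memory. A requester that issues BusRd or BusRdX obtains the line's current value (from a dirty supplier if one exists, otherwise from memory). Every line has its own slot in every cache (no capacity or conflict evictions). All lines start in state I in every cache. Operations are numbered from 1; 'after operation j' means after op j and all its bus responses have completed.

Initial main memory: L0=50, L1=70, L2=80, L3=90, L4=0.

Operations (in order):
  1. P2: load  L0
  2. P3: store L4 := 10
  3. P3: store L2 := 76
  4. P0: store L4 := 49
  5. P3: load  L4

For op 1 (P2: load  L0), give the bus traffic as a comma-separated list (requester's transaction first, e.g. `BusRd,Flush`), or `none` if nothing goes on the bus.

[1] P2: load  L0 | P0:I, P1:I, P2:S(50), P3:I | bus: BusRd
[2] P3: store L4 := 10 | P0:I, P1:I, P2:I, P3:M(10) | bus: BusRdX
[3] P3: store L2 := 76 | P0:I, P1:I, P2:I, P3:M(76) | bus: BusRdX
[4] P0: store L4 := 49 | P0:M(49), P1:I, P2:I, P3:I | bus: BusRdX,Flush
[5] P3: load  L4 | P0:S(49), P1:I, P2:I, P3:S(49) | bus: BusRd,Flush

bus = BusRd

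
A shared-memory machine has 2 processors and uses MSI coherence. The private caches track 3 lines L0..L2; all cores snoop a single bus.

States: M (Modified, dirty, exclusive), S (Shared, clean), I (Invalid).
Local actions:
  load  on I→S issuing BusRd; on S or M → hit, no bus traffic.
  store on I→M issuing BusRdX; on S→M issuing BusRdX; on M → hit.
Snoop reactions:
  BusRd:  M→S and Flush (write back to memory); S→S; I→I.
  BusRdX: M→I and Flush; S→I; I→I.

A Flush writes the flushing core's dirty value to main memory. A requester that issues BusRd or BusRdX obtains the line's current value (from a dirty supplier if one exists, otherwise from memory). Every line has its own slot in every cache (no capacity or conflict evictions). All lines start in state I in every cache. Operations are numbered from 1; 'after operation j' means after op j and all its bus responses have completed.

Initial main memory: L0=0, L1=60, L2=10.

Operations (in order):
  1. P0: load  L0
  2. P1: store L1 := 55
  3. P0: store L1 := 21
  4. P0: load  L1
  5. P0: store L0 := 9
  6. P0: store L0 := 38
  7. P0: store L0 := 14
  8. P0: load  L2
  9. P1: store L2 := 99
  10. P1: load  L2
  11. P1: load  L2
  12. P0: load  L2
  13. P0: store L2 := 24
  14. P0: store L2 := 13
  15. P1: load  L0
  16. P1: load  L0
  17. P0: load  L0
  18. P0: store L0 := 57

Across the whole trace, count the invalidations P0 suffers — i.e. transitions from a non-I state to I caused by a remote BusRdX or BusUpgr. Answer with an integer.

1. P0: load  L0  bus=[BusRd]  L0: P0=S P1=I  mem[L0]=0
2. P1: store L1 := 55  bus=[BusRdX]  L1: P0=I P1=M  mem[L1]=60
3. P0: store L1 := 21  bus=[BusRdX,Flush]  L1: P0=M P1=I  mem[L1]=55
4. P0: load  L1  bus=[-]  L1: P0=M P1=I  mem[L1]=55
5. P0: store L0 := 9  bus=[BusRdX]  L0: P0=M P1=I  mem[L0]=0
6. P0: store L0 := 38  bus=[-]  L0: P0=M P1=I  mem[L0]=0
7. P0: store L0 := 14  bus=[-]  L0: P0=M P1=I  mem[L0]=0
8. P0: load  L2  bus=[BusRd]  L2: P0=S P1=I  mem[L2]=10
9. P1: store L2 := 99  bus=[BusRdX]  L2: P0=I P1=M  mem[L2]=10
10. P1: load  L2  bus=[-]  L2: P0=I P1=M  mem[L2]=10
11. P1: load  L2  bus=[-]  L2: P0=I P1=M  mem[L2]=10
12. P0: load  L2  bus=[BusRd,Flush]  L2: P0=S P1=S  mem[L2]=99
13. P0: store L2 := 24  bus=[BusRdX]  L2: P0=M P1=I  mem[L2]=99
14. P0: store L2 := 13  bus=[-]  L2: P0=M P1=I  mem[L2]=99
15. P1: load  L0  bus=[BusRd,Flush]  L0: P0=S P1=S  mem[L0]=14
16. P1: load  L0  bus=[-]  L0: P0=S P1=S  mem[L0]=14
17. P0: load  L0  bus=[-]  L0: P0=S P1=S  mem[L0]=14
18. P0: store L0 := 57  bus=[BusRdX]  L0: P0=M P1=I  mem[L0]=14

invalidations = 1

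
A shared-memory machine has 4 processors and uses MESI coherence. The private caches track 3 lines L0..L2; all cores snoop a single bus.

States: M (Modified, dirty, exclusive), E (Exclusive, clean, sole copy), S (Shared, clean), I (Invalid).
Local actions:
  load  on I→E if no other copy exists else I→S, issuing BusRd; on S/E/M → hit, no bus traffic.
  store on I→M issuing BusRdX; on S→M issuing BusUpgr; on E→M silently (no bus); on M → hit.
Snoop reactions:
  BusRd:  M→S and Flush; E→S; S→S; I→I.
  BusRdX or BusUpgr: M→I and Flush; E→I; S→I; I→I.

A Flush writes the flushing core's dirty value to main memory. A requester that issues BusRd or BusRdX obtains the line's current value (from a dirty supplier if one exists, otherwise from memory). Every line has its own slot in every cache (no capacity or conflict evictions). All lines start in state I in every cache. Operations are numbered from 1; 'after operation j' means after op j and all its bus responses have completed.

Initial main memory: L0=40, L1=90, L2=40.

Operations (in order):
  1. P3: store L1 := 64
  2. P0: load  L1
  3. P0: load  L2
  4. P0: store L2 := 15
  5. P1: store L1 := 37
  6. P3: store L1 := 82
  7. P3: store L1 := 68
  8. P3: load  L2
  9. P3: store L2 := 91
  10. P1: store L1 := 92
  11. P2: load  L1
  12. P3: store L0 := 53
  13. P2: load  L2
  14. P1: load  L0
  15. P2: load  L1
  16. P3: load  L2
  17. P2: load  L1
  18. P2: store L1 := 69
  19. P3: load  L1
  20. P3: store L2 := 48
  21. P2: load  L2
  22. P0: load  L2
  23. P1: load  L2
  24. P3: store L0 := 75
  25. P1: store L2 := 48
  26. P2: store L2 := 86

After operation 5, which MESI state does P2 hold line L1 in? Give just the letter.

state = I

1. P3: store L1 := 64  bus=[BusRdX]  L1: P0=I P1=I P2=I P3=M  mem[L1]=90
2. P0: load  L1  bus=[BusRd,Flush]  L1: P0=S P1=I P2=I P3=S  mem[L1]=64
3. P0: load  L2  bus=[BusRd]  L2: P0=E P1=I P2=I P3=I  mem[L2]=40
4. P0: store L2 := 15  bus=[-]  L2: P0=M P1=I P2=I P3=I  mem[L2]=40
5. P1: store L1 := 37  bus=[BusRdX]  L1: P0=I P1=M P2=I P3=I  mem[L1]=64
6. P3: store L1 := 82  bus=[BusRdX,Flush]  L1: P0=I P1=I P2=I P3=M  mem[L1]=37
7. P3: store L1 := 68  bus=[-]  L1: P0=I P1=I P2=I P3=M  mem[L1]=37
8. P3: load  L2  bus=[BusRd,Flush]  L2: P0=S P1=I P2=I P3=S  mem[L2]=15
9. P3: store L2 := 91  bus=[BusUpgr]  L2: P0=I P1=I P2=I P3=M  mem[L2]=15
10. P1: store L1 := 92  bus=[BusRdX,Flush]  L1: P0=I P1=M P2=I P3=I  mem[L1]=68
11. P2: load  L1  bus=[BusRd,Flush]  L1: P0=I P1=S P2=S P3=I  mem[L1]=92
12. P3: store L0 := 53  bus=[BusRdX]  L0: P0=I P1=I P2=I P3=M  mem[L0]=40
13. P2: load  L2  bus=[BusRd,Flush]  L2: P0=I P1=I P2=S P3=S  mem[L2]=91
14. P1: load  L0  bus=[BusRd,Flush]  L0: P0=I P1=S P2=I P3=S  mem[L0]=53
15. P2: load  L1  bus=[-]  L1: P0=I P1=S P2=S P3=I  mem[L1]=92
16. P3: load  L2  bus=[-]  L2: P0=I P1=I P2=S P3=S  mem[L2]=91
17. P2: load  L1  bus=[-]  L1: P0=I P1=S P2=S P3=I  mem[L1]=92
18. P2: store L1 := 69  bus=[BusUpgr]  L1: P0=I P1=I P2=M P3=I  mem[L1]=92
19. P3: load  L1  bus=[BusRd,Flush]  L1: P0=I P1=I P2=S P3=S  mem[L1]=69
20. P3: store L2 := 48  bus=[BusUpgr]  L2: P0=I P1=I P2=I P3=M  mem[L2]=91
21. P2: load  L2  bus=[BusRd,Flush]  L2: P0=I P1=I P2=S P3=S  mem[L2]=48
22. P0: load  L2  bus=[BusRd]  L2: P0=S P1=I P2=S P3=S  mem[L2]=48
23. P1: load  L2  bus=[BusRd]  L2: P0=S P1=S P2=S P3=S  mem[L2]=48
24. P3: store L0 := 75  bus=[BusUpgr]  L0: P0=I P1=I P2=I P3=M  mem[L0]=53
25. P1: store L2 := 48  bus=[BusUpgr]  L2: P0=I P1=M P2=I P3=I  mem[L2]=48
26. P2: store L2 := 86  bus=[BusRdX,Flush]  L2: P0=I P1=I P2=M P3=I  mem[L2]=48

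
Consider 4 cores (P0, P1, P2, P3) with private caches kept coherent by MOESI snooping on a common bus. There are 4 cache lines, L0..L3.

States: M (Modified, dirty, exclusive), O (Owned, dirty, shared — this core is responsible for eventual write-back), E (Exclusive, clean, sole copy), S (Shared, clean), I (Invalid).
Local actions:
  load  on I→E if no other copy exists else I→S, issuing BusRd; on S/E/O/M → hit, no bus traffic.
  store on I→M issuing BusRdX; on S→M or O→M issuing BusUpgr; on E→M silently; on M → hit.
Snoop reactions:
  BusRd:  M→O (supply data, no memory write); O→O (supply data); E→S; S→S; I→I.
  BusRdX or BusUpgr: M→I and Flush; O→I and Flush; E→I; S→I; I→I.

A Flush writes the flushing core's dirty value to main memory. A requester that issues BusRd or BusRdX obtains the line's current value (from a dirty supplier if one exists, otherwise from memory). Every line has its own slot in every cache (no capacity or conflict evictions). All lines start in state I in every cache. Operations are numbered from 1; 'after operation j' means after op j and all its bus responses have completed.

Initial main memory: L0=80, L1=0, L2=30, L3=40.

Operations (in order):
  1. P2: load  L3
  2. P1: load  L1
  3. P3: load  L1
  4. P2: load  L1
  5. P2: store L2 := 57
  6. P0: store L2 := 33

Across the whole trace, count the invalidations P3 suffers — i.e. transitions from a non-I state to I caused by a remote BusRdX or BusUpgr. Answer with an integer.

invalidations = 0

  op1 P2: load  L3 → I/I/E/I on L3; bus BusRd; mem=40
  op2 P1: load  L1 → I/E/I/I on L1; bus BusRd; mem=0
  op3 P3: load  L1 → I/S/I/S on L1; bus BusRd; mem=0
  op4 P2: load  L1 → I/S/S/S on L1; bus BusRd; mem=0
  op5 P2: store L2 := 57 → I/I/M/I on L2; bus BusRdX; mem=30
  op6 P0: store L2 := 33 → M/I/I/I on L2; bus BusRdX Flush; mem=57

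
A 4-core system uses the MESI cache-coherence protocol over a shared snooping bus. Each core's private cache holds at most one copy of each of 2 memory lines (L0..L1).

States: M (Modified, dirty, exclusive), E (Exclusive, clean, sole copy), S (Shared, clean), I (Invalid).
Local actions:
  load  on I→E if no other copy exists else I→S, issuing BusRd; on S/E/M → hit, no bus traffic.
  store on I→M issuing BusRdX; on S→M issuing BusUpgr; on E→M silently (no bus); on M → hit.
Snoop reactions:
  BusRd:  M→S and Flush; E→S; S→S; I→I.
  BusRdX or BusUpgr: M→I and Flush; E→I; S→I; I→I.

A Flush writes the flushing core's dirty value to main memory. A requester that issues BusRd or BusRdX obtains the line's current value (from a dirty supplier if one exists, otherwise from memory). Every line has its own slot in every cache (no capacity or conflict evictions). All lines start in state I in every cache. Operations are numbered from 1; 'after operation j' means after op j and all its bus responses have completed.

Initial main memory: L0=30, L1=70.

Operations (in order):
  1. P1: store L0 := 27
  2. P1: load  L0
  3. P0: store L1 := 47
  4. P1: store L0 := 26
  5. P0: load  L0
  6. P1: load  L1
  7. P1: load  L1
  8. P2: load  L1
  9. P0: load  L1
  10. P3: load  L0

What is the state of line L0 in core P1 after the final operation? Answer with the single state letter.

step 1: P1: store L0 := 27  ⟶  IMII  (L0)  txn=BusRdX  M[L0]=30
step 2: P1: load  L0  ⟶  IMII  (L0)  txn=∅  M[L0]=30
step 3: P0: store L1 := 47  ⟶  MIII  (L1)  txn=BusRdX  M[L1]=70
step 4: P1: store L0 := 26  ⟶  IMII  (L0)  txn=∅  M[L0]=30
step 5: P0: load  L0  ⟶  SSII  (L0)  txn=BusRd+Flush  M[L0]=26
step 6: P1: load  L1  ⟶  SSII  (L1)  txn=BusRd+Flush  M[L1]=47
step 7: P1: load  L1  ⟶  SSII  (L1)  txn=∅  M[L1]=47
step 8: P2: load  L1  ⟶  SSSI  (L1)  txn=BusRd  M[L1]=47
step 9: P0: load  L1  ⟶  SSSI  (L1)  txn=∅  M[L1]=47
step 10: P3: load  L0  ⟶  SSIS  (L0)  txn=BusRd  M[L0]=26

state = S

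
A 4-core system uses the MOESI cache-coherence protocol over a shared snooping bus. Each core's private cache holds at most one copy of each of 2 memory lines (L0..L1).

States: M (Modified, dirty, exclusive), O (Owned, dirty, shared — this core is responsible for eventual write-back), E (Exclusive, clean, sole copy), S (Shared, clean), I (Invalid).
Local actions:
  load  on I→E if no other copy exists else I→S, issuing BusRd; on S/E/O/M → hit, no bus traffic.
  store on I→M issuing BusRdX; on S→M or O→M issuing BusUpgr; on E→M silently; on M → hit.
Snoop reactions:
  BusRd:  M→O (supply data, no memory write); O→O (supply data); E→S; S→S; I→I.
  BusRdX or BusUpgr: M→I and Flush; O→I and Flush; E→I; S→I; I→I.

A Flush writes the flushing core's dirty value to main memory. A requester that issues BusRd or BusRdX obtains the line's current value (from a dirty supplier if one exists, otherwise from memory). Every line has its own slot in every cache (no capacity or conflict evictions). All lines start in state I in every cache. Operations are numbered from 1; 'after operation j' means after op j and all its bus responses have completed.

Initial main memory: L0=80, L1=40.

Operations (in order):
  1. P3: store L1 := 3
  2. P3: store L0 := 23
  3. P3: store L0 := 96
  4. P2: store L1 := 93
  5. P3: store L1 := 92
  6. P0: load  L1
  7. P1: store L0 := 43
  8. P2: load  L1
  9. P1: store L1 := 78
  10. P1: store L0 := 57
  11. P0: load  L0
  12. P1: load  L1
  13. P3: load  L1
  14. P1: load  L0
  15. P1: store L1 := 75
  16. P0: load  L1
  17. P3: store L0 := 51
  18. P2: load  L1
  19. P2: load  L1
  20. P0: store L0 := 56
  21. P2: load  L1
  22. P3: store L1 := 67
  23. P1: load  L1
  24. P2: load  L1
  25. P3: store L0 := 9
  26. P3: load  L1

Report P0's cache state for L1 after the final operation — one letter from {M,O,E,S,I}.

[1] P3: store L1 := 3 | P0:I, P1:I, P2:I, P3:M(3) | bus: BusRdX
[2] P3: store L0 := 23 | P0:I, P1:I, P2:I, P3:M(23) | bus: BusRdX
[3] P3: store L0 := 96 | P0:I, P1:I, P2:I, P3:M(96) | bus: none
[4] P2: store L1 := 93 | P0:I, P1:I, P2:M(93), P3:I | bus: BusRdX,Flush
[5] P3: store L1 := 92 | P0:I, P1:I, P2:I, P3:M(92) | bus: BusRdX,Flush
[6] P0: load  L1 | P0:S(92), P1:I, P2:I, P3:O(92) | bus: BusRd
[7] P1: store L0 := 43 | P0:I, P1:M(43), P2:I, P3:I | bus: BusRdX,Flush
[8] P2: load  L1 | P0:S(92), P1:I, P2:S(92), P3:O(92) | bus: BusRd
[9] P1: store L1 := 78 | P0:I, P1:M(78), P2:I, P3:I | bus: BusRdX,Flush
[10] P1: store L0 := 57 | P0:I, P1:M(57), P2:I, P3:I | bus: none
[11] P0: load  L0 | P0:S(57), P1:O(57), P2:I, P3:I | bus: BusRd
[12] P1: load  L1 | P0:I, P1:M(78), P2:I, P3:I | bus: none
[13] P3: load  L1 | P0:I, P1:O(78), P2:I, P3:S(78) | bus: BusRd
[14] P1: load  L0 | P0:S(57), P1:O(57), P2:I, P3:I | bus: none
[15] P1: store L1 := 75 | P0:I, P1:M(75), P2:I, P3:I | bus: BusUpgr
[16] P0: load  L1 | P0:S(75), P1:O(75), P2:I, P3:I | bus: BusRd
[17] P3: store L0 := 51 | P0:I, P1:I, P2:I, P3:M(51) | bus: BusRdX,Flush
[18] P2: load  L1 | P0:S(75), P1:O(75), P2:S(75), P3:I | bus: BusRd
[19] P2: load  L1 | P0:S(75), P1:O(75), P2:S(75), P3:I | bus: none
[20] P0: store L0 := 56 | P0:M(56), P1:I, P2:I, P3:I | bus: BusRdX,Flush
[21] P2: load  L1 | P0:S(75), P1:O(75), P2:S(75), P3:I | bus: none
[22] P3: store L1 := 67 | P0:I, P1:I, P2:I, P3:M(67) | bus: BusRdX,Flush
[23] P1: load  L1 | P0:I, P1:S(67), P2:I, P3:O(67) | bus: BusRd
[24] P2: load  L1 | P0:I, P1:S(67), P2:S(67), P3:O(67) | bus: BusRd
[25] P3: store L0 := 9 | P0:I, P1:I, P2:I, P3:M(9) | bus: BusRdX,Flush
[26] P3: load  L1 | P0:I, P1:S(67), P2:S(67), P3:O(67) | bus: none

state = I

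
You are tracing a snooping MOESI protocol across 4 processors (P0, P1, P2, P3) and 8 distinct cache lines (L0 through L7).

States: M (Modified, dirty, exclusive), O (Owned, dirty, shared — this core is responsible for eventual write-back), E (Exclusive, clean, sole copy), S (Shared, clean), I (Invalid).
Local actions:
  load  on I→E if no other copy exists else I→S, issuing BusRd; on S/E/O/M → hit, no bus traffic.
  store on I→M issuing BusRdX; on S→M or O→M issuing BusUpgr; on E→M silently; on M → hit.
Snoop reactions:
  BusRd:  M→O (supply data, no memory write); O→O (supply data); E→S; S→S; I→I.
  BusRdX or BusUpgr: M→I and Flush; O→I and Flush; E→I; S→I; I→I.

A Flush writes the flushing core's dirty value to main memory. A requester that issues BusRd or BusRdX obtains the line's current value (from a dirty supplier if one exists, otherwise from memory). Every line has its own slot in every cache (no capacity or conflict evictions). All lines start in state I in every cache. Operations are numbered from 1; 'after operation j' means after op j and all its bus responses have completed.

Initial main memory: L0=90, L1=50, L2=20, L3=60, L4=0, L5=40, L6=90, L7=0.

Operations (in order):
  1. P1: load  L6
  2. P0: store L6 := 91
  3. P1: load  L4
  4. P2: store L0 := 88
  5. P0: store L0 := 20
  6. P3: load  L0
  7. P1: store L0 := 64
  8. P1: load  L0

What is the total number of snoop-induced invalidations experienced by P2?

invalidations = 1

  op1 P1: load  L6 → I/E/I/I on L6; bus BusRd; mem=90
  op2 P0: store L6 := 91 → M/I/I/I on L6; bus BusRdX; mem=90
  op3 P1: load  L4 → I/E/I/I on L4; bus BusRd; mem=0
  op4 P2: store L0 := 88 → I/I/M/I on L0; bus BusRdX; mem=90
  op5 P0: store L0 := 20 → M/I/I/I on L0; bus BusRdX Flush; mem=88
  op6 P3: load  L0 → O/I/I/S on L0; bus BusRd; mem=88
  op7 P1: store L0 := 64 → I/M/I/I on L0; bus BusRdX Flush; mem=20
  op8 P1: load  L0 → I/M/I/I on L0; bus (none); mem=20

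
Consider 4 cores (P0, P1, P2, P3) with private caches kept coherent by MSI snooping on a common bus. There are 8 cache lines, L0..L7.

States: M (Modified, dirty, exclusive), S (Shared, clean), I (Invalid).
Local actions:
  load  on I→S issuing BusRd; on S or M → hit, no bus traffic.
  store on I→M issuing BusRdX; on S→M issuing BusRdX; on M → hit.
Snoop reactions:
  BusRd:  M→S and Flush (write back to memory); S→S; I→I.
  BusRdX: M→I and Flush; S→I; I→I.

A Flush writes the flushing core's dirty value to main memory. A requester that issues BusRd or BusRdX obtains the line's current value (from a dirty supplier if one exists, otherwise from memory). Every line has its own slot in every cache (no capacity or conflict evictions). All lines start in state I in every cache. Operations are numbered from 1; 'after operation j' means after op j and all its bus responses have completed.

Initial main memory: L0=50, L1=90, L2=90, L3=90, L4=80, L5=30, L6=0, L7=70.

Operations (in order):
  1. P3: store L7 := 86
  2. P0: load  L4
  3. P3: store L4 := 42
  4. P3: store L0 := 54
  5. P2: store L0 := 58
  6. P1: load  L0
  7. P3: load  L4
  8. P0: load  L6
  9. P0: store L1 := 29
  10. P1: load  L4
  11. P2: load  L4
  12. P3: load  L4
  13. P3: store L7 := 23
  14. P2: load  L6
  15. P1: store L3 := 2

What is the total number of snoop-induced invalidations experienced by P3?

[1] P3: store L7 := 86 | P0:I, P1:I, P2:I, P3:M(86) | bus: BusRdX
[2] P0: load  L4 | P0:S(80), P1:I, P2:I, P3:I | bus: BusRd
[3] P3: store L4 := 42 | P0:I, P1:I, P2:I, P3:M(42) | bus: BusRdX
[4] P3: store L0 := 54 | P0:I, P1:I, P2:I, P3:M(54) | bus: BusRdX
[5] P2: store L0 := 58 | P0:I, P1:I, P2:M(58), P3:I | bus: BusRdX,Flush
[6] P1: load  L0 | P0:I, P1:S(58), P2:S(58), P3:I | bus: BusRd,Flush
[7] P3: load  L4 | P0:I, P1:I, P2:I, P3:M(42) | bus: none
[8] P0: load  L6 | P0:S(0), P1:I, P2:I, P3:I | bus: BusRd
[9] P0: store L1 := 29 | P0:M(29), P1:I, P2:I, P3:I | bus: BusRdX
[10] P1: load  L4 | P0:I, P1:S(42), P2:I, P3:S(42) | bus: BusRd,Flush
[11] P2: load  L4 | P0:I, P1:S(42), P2:S(42), P3:S(42) | bus: BusRd
[12] P3: load  L4 | P0:I, P1:S(42), P2:S(42), P3:S(42) | bus: none
[13] P3: store L7 := 23 | P0:I, P1:I, P2:I, P3:M(23) | bus: none
[14] P2: load  L6 | P0:S(0), P1:I, P2:S(0), P3:I | bus: BusRd
[15] P1: store L3 := 2 | P0:I, P1:M(2), P2:I, P3:I | bus: BusRdX

invalidations = 1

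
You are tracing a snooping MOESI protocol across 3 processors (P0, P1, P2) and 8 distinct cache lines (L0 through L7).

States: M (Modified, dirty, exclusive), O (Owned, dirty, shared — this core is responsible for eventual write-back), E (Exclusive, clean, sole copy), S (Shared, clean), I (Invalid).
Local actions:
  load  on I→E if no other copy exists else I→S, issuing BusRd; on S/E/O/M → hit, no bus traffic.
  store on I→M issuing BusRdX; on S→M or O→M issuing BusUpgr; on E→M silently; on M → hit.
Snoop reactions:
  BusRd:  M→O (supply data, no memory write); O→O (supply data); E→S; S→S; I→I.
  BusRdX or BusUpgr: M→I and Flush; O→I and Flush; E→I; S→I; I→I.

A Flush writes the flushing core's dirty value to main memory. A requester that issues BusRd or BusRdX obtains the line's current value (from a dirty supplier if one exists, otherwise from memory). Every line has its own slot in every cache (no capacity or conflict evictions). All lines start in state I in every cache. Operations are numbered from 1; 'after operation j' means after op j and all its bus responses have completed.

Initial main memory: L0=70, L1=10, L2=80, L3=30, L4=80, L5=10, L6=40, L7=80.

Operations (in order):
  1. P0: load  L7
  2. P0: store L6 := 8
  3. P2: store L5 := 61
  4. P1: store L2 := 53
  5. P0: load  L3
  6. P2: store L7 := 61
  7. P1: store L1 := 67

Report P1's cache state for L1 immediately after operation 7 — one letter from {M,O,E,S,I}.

  op1 P0: load  L7 → E/I/I on L7; bus BusRd; mem=80
  op2 P0: store L6 := 8 → M/I/I on L6; bus BusRdX; mem=40
  op3 P2: store L5 := 61 → I/I/M on L5; bus BusRdX; mem=10
  op4 P1: store L2 := 53 → I/M/I on L2; bus BusRdX; mem=80
  op5 P0: load  L3 → E/I/I on L3; bus BusRd; mem=30
  op6 P2: store L7 := 61 → I/I/M on L7; bus BusRdX; mem=80
  op7 P1: store L1 := 67 → I/M/I on L1; bus BusRdX; mem=10

state = M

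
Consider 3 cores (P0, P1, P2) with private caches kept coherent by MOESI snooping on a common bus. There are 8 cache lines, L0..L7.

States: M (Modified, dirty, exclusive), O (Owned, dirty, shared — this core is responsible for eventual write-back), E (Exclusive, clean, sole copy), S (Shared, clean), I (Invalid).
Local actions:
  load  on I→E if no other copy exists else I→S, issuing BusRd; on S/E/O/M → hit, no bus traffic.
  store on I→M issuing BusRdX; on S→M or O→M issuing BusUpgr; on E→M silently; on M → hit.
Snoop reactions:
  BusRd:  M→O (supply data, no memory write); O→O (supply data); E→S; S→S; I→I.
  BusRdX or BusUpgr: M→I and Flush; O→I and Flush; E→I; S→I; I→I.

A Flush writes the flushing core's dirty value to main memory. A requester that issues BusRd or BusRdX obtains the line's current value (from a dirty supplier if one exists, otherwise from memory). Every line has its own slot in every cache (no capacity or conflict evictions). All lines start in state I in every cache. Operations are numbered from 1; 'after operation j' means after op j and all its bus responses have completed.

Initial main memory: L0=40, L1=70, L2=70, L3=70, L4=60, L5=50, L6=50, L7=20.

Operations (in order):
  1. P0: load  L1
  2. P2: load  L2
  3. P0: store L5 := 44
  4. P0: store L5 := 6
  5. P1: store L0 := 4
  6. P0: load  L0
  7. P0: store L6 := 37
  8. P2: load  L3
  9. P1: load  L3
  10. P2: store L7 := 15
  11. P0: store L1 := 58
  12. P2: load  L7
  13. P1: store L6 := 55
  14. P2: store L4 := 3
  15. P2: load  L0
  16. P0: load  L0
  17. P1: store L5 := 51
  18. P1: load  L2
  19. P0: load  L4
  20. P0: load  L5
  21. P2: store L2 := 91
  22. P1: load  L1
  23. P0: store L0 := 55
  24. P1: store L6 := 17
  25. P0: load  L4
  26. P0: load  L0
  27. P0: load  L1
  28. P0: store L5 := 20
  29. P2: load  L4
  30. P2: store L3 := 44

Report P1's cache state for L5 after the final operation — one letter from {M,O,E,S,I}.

step 1: P0: load  L1  ⟶  EII  (L1)  txn=BusRd  M[L1]=70
step 2: P2: load  L2  ⟶  IIE  (L2)  txn=BusRd  M[L2]=70
step 3: P0: store L5 := 44  ⟶  MII  (L5)  txn=BusRdX  M[L5]=50
step 4: P0: store L5 := 6  ⟶  MII  (L5)  txn=∅  M[L5]=50
step 5: P1: store L0 := 4  ⟶  IMI  (L0)  txn=BusRdX  M[L0]=40
step 6: P0: load  L0  ⟶  SOI  (L0)  txn=BusRd  M[L0]=40
step 7: P0: store L6 := 37  ⟶  MII  (L6)  txn=BusRdX  M[L6]=50
step 8: P2: load  L3  ⟶  IIE  (L3)  txn=BusRd  M[L3]=70
step 9: P1: load  L3  ⟶  ISS  (L3)  txn=BusRd  M[L3]=70
step 10: P2: store L7 := 15  ⟶  IIM  (L7)  txn=BusRdX  M[L7]=20
step 11: P0: store L1 := 58  ⟶  MII  (L1)  txn=∅  M[L1]=70
step 12: P2: load  L7  ⟶  IIM  (L7)  txn=∅  M[L7]=20
step 13: P1: store L6 := 55  ⟶  IMI  (L6)  txn=BusRdX+Flush  M[L6]=37
step 14: P2: store L4 := 3  ⟶  IIM  (L4)  txn=BusRdX  M[L4]=60
step 15: P2: load  L0  ⟶  SOS  (L0)  txn=BusRd  M[L0]=40
step 16: P0: load  L0  ⟶  SOS  (L0)  txn=∅  M[L0]=40
step 17: P1: store L5 := 51  ⟶  IMI  (L5)  txn=BusRdX+Flush  M[L5]=6
step 18: P1: load  L2  ⟶  ISS  (L2)  txn=BusRd  M[L2]=70
step 19: P0: load  L4  ⟶  SIO  (L4)  txn=BusRd  M[L4]=60
step 20: P0: load  L5  ⟶  SOI  (L5)  txn=BusRd  M[L5]=6
step 21: P2: store L2 := 91  ⟶  IIM  (L2)  txn=BusUpgr  M[L2]=70
step 22: P1: load  L1  ⟶  OSI  (L1)  txn=BusRd  M[L1]=70
step 23: P0: store L0 := 55  ⟶  MII  (L0)  txn=BusUpgr+Flush  M[L0]=4
step 24: P1: store L6 := 17  ⟶  IMI  (L6)  txn=∅  M[L6]=37
step 25: P0: load  L4  ⟶  SIO  (L4)  txn=∅  M[L4]=60
step 26: P0: load  L0  ⟶  MII  (L0)  txn=∅  M[L0]=4
step 27: P0: load  L1  ⟶  OSI  (L1)  txn=∅  M[L1]=70
step 28: P0: store L5 := 20  ⟶  MII  (L5)  txn=BusUpgr+Flush  M[L5]=51
step 29: P2: load  L4  ⟶  SIO  (L4)  txn=∅  M[L4]=60
step 30: P2: store L3 := 44  ⟶  IIM  (L3)  txn=BusUpgr  M[L3]=70

state = I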